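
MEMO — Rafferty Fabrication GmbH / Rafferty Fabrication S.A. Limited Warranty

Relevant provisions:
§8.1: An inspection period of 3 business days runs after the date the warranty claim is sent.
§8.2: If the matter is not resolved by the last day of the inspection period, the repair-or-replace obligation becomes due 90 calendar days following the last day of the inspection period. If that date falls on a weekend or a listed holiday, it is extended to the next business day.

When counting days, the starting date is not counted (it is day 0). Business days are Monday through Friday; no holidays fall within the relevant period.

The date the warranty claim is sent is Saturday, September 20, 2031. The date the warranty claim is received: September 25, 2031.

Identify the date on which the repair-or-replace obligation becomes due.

The last day of the inspection period: 3 business days after Saturday, September 20, 2031, skipping weekends — Sep 22, Sep 23, Sep 24 — lands on Wednesday, September 24, 2031.
The date on which the repair-or-replace obligation becomes due: September 24, 2031 + 90 days = December 23, 2031. December 23, 2031 is a Tuesday, so no roll-forward applies.

December 23, 2031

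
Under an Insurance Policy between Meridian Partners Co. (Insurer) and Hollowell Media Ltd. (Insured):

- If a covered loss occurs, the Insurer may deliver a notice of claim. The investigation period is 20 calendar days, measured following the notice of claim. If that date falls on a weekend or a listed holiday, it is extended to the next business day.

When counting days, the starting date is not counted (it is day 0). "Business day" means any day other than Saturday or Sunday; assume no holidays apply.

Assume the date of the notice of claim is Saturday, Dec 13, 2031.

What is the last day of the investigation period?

Jan 2, 2032

The last day of the investigation period: Dec 13, 2031 + 20 days = Jan 2, 2032. Jan 2, 2032 is a Friday, so no roll-forward applies.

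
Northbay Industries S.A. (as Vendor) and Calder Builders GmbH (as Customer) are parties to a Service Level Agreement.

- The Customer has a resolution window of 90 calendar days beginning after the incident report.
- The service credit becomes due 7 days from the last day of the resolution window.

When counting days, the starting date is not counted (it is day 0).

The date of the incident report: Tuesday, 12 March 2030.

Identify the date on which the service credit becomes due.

17 June 2030

The last day of the resolution window: 90 calendar days after 12 March 2030 is 10 June 2030.
Adding 7 calendar days to 10 June 2030 gives 17 June 2030, which is the date on which the service credit becomes due.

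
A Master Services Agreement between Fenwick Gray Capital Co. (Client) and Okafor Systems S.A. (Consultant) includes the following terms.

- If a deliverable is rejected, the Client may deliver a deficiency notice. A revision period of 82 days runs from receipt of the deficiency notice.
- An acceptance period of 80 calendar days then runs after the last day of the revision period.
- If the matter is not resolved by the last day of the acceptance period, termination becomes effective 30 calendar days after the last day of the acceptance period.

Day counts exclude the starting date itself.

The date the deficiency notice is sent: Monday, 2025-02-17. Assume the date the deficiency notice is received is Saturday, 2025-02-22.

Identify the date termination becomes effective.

2025-09-02

Adding 82 calendar days to 2025-02-22 gives 2025-05-15, which is the last day of the revision period.
Adding 80 calendar days to 2025-05-15 gives 2025-08-03, which is the last day of the acceptance period.
Adding 30 calendar days to 2025-08-03 gives 2025-09-02, which is the date termination becomes effective.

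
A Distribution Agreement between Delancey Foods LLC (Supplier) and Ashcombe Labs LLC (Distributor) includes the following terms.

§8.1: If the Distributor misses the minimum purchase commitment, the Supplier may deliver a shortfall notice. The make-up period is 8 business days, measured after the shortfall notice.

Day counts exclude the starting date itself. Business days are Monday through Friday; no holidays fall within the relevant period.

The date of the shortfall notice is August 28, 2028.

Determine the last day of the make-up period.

September 7, 2028

The last day of the make-up period: 8 business days after Monday, August 28, 2028, skipping weekends — Aug 29, Aug 30, Aug 31, Sep 1, Sep 4, Sep 5, Sep 6, Sep 7 — lands on Thursday, September 7, 2028.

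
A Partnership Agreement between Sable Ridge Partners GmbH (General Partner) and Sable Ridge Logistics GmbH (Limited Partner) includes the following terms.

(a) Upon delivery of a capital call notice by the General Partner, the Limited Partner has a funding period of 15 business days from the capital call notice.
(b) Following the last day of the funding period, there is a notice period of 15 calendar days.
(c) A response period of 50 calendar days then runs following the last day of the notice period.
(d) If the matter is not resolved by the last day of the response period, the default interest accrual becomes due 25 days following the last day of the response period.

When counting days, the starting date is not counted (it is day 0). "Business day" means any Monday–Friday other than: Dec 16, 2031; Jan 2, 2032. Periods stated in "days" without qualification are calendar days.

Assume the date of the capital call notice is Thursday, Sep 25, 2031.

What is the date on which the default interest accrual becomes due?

Jan 14, 2032

The last day of the funding period: 15 business days after Thursday, Sep 25, 2031, skipping weekends — Sep 26, Sep 29, Sep 30, Oct 1, …, Oct 14, Oct 15, Oct 16 — lands on Thursday, Oct 16, 2031.
The last day of the notice period: 15 calendar days after Oct 16, 2031 is Oct 31, 2031.
The last day of the response period: 50 calendar days after Oct 31, 2031 is Dec 20, 2031.
The date on which the default interest accrual becomes due: 25 calendar days after Dec 20, 2031 is Jan 14, 2032.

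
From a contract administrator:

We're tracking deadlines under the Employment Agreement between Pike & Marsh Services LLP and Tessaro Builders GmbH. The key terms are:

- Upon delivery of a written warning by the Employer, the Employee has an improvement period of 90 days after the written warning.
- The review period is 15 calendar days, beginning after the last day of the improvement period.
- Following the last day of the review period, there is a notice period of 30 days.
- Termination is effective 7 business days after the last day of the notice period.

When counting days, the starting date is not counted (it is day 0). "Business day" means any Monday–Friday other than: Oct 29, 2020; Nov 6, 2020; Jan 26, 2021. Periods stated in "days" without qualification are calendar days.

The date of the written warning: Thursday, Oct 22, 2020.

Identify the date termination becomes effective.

Adding 90 calendar days to Oct 22, 2020 gives Jan 20, 2021, which is the last day of the improvement period.
Adding 15 calendar days to Jan 20, 2021 gives Feb 4, 2021, which is the last day of the review period.
Adding 30 calendar days to Feb 4, 2021 gives Mar 6, 2021, which is the last day of the notice period.
From Saturday, Mar 6, 2021, 7 business days (Mar 8, Mar 9, Mar 10, Mar 11, Mar 12, Mar 15, Mar 16, skipping weekends) brings us to Tuesday, Mar 16, 2021, which is the date termination becomes effective.

Mar 16, 2021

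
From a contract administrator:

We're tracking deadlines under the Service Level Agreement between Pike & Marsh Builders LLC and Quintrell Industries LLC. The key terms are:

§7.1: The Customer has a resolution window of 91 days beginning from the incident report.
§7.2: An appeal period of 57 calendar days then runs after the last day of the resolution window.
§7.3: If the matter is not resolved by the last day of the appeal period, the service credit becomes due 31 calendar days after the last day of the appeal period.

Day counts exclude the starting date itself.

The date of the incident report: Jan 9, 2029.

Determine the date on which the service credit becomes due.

Adding 91 calendar days to Jan 9, 2029 gives Apr 10, 2029, which is the last day of the resolution window.
The last day of the appeal period: 57 calendar days after Apr 10, 2029 is Jun 6, 2029.
The date on which the service credit becomes due: Jun 6, 2029 + 31 days = Jul 7, 2029.

Jul 7, 2029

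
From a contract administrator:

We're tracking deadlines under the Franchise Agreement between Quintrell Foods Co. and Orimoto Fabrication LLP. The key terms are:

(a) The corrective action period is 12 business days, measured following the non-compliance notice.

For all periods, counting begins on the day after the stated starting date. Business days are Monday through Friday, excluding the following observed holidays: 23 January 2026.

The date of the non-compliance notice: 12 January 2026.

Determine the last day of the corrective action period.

29 January 2026

The last day of the corrective action period: 12 business days after Monday, 12 January 2026, skipping weekends and the listed holiday on Jan 23 — Jan 13, Jan 14, Jan 15, Jan 16, …, Jan 27, Jan 28, Jan 29 — lands on Thursday, 29 January 2026.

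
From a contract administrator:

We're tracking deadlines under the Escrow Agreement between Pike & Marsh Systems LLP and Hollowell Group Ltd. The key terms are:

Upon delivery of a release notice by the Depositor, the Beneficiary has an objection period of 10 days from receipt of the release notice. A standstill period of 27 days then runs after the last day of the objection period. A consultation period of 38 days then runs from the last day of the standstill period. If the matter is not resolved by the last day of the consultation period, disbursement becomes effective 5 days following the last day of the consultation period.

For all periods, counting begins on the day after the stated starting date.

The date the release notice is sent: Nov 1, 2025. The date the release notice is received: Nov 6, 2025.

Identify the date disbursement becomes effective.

The last day of the objection period: 10 calendar days after Nov 6, 2025 is Nov 16, 2025.
Adding 27 calendar days to Nov 16, 2025 gives Dec 13, 2025, which is the last day of the standstill period.
The last day of the consultation period: 38 calendar days after Dec 13, 2025 is Jan 20, 2026.
Adding 5 calendar days to Jan 20, 2026 gives Jan 25, 2026, which is the date disbursement becomes effective.

Jan 25, 2026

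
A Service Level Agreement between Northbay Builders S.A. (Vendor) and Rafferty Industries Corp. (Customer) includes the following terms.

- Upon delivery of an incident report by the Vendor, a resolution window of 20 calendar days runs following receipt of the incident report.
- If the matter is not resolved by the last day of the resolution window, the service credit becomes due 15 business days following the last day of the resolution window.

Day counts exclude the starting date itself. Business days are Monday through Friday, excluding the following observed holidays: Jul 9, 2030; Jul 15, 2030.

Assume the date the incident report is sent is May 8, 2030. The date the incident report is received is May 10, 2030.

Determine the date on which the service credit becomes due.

Adding 20 calendar days to May 10, 2030 gives May 30, 2030, which is the last day of the resolution window.
The date on which the service credit becomes due: 15 business days after Thursday, May 30, 2030, skipping weekends — May 31, Jun 3, Jun 4, Jun 5, …, Jun 18, Jun 19, Jun 20 — lands on Thursday, Jun 20, 2030.

Jun 20, 2030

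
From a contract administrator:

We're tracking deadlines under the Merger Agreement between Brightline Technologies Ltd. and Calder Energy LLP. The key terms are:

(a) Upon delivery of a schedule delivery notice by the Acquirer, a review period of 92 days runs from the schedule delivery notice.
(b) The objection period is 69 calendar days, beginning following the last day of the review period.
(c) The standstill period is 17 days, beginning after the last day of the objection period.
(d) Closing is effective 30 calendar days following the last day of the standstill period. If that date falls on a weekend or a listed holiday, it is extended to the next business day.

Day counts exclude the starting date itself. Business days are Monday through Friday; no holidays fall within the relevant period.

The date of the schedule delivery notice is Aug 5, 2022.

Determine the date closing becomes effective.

Mar 1, 2023

The last day of the review period: 92 calendar days after Aug 5, 2022 is Nov 5, 2022.
The last day of the objection period: Nov 5, 2022 + 69 days = Jan 13, 2023.
Adding 17 calendar days to Jan 13, 2023 gives Jan 30, 2023, which is the last day of the standstill period.
The date closing becomes effective: Jan 30, 2023 + 30 days = Mar 1, 2023. Mar 1, 2023 is a Wednesday, so no roll-forward applies.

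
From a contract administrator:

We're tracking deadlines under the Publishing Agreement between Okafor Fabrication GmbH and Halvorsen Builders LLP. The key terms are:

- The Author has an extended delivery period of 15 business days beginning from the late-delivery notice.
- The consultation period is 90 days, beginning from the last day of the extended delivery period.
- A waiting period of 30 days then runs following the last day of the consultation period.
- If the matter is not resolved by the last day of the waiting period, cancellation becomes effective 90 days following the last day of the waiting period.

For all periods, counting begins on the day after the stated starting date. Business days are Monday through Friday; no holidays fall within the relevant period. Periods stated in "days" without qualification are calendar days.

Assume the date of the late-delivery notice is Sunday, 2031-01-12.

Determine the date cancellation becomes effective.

2031-08-29

The last day of the extended delivery period: counting 15 business days from Sunday, 2031-01-12 (Jan 13, Jan 14, Jan 15, Jan 16, …, Jan 29, Jan 30, Jan 31, skipping weekends) reaches Friday, 2031-01-31.
The last day of the consultation period: 90 calendar days after 2031-01-31 is 2031-05-01.
Adding 30 calendar days to 2031-05-01 gives 2031-05-31, which is the last day of the waiting period.
Adding 90 calendar days to 2031-05-31 gives 2031-08-29, which is the date cancellation becomes effective.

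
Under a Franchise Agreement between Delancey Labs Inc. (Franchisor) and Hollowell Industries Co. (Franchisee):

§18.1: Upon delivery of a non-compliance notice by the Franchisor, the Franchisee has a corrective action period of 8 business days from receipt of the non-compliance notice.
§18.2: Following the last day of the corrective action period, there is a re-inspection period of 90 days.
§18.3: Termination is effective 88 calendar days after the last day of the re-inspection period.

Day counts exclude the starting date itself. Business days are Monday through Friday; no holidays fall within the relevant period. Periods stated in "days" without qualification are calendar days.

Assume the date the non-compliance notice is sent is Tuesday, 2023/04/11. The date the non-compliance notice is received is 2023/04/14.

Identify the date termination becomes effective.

The last day of the corrective action period: 8 business days after Friday, 2023/04/14, skipping weekends — Apr 17, Apr 18, Apr 19, Apr 20, Apr 21, Apr 24, Apr 25, Apr 26 — lands on Wednesday, 2023/04/26.
The last day of the re-inspection period: 2023/04/26 + 90 days = 2023/07/25.
Adding 88 calendar days to 2023/07/25 gives 2023/10/21, which is the date termination becomes effective.

2023/10/21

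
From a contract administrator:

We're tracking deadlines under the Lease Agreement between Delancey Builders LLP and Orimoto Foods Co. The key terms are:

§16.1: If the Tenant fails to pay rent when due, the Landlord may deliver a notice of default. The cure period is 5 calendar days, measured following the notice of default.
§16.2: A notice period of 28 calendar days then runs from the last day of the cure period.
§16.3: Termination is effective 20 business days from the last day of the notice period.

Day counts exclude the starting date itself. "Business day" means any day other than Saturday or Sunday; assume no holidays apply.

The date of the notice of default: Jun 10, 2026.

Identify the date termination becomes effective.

Aug 10, 2026

The last day of the cure period: 5 calendar days after Jun 10, 2026 is Jun 15, 2026.
The last day of the notice period: Jun 15, 2026 + 28 days = Jul 13, 2026.
The date termination becomes effective: counting 20 business days from Monday, Jul 13, 2026 (Jul 14, Jul 15, Jul 16, Jul 17, …, Aug 6, Aug 7, Aug 10, skipping weekends) reaches Monday, Aug 10, 2026.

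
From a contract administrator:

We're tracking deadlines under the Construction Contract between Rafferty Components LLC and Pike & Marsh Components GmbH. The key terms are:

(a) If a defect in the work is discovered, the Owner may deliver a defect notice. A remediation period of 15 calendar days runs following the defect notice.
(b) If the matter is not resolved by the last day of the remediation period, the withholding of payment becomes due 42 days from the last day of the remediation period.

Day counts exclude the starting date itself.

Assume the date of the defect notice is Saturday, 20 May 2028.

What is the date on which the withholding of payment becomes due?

The last day of the remediation period: 15 calendar days after 20 May 2028 is 4 June 2028.
The date on which the withholding of payment becomes due: 42 calendar days after 4 June 2028 is 16 July 2028.

16 July 2028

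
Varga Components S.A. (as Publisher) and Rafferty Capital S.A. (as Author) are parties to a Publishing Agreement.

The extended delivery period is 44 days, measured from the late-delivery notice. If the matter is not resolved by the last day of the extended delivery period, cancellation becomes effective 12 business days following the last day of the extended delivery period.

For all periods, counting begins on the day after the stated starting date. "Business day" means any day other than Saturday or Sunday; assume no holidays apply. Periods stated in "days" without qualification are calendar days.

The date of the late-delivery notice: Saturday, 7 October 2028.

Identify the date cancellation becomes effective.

6 December 2028

The last day of the extended delivery period: 44 calendar days after 7 October 2028 is 20 November 2028.
The date cancellation becomes effective: 12 business days after Monday, 20 November 2028, skipping weekends — Nov 21, Nov 22, Nov 23, Nov 24, …, Dec 4, Dec 5, Dec 6 — lands on Wednesday, 6 December 2028.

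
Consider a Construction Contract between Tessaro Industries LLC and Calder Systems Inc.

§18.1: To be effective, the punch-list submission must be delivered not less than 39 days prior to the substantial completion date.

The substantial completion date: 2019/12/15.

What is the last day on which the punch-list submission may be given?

2019/11/06

Counting back 39 calendar days from 2019/12/15 gives 2019/11/06.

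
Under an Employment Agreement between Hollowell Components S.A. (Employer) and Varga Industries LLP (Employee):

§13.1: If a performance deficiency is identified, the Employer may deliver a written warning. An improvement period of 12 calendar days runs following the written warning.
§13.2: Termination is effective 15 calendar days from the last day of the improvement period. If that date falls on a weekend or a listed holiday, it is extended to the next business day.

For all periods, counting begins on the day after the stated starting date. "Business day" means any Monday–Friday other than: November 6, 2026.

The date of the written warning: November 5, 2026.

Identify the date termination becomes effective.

December 2, 2026

The last day of the improvement period: 12 calendar days after November 5, 2026 is November 17, 2026.
The date termination becomes effective: November 17, 2026 + 15 days = December 2, 2026. December 2, 2026 is a Wednesday and is not a listed holiday, so no roll-forward applies.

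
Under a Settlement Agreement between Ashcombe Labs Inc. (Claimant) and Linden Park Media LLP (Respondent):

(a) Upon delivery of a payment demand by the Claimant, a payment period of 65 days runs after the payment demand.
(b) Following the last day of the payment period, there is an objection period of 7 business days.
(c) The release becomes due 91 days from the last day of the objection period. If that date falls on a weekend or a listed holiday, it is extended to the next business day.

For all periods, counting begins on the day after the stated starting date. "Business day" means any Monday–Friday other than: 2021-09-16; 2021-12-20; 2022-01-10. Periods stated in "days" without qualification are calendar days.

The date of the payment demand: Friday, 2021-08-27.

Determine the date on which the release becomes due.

The last day of the payment period: 2021-08-27 + 65 days = 2021-10-31.
The last day of the objection period: counting 7 business days from Sunday, 2021-10-31 (Nov 1, Nov 2, Nov 3, Nov 4, Nov 5, Nov 8, Nov 9, skipping weekends) reaches Tuesday, 2021-11-09.
Adding 91 calendar days to 2021-11-09 gives 2022-02-08, which is the date on which the release becomes due. 2022-02-08 is a Tuesday and is not a listed holiday, so no roll-forward applies.

2022-02-08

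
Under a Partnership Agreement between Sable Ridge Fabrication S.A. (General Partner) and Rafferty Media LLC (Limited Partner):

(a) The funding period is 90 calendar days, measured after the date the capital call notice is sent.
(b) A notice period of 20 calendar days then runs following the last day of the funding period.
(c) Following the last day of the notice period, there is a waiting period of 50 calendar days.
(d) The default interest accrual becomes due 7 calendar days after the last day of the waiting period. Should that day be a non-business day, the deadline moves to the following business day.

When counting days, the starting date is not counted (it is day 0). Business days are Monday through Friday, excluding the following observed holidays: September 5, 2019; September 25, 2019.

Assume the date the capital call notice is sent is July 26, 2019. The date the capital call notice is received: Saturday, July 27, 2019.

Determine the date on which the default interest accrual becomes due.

January 9, 2020

The last day of the funding period: 90 calendar days after July 26, 2019 is October 24, 2019.
The last day of the notice period: October 24, 2019 + 20 days = November 13, 2019.
Adding 50 calendar days to November 13, 2019 gives January 2, 2020, which is the last day of the waiting period.
The date on which the default interest accrual becomes due: 7 calendar days after January 2, 2020 is January 9, 2020. January 9, 2020 is a Thursday and is not a listed holiday, so no roll-forward applies.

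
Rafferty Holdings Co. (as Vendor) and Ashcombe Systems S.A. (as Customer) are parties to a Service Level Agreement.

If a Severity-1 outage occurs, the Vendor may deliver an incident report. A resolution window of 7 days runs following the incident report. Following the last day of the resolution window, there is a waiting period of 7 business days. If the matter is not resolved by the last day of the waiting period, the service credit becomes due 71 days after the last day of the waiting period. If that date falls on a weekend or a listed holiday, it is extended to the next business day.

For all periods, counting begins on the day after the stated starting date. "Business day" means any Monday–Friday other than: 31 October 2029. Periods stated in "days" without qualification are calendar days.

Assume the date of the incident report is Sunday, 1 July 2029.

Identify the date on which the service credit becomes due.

The last day of the resolution window: 7 calendar days after 1 July 2029 is 8 July 2029.
The last day of the waiting period: counting 7 business days from Sunday, 8 July 2029 (Jul 9, Jul 10, Jul 11, Jul 12, Jul 13, Jul 16, Jul 17, skipping weekends) reaches Tuesday, 17 July 2029.
Adding 71 calendar days to 17 July 2029 gives 26 September 2029, which is the date on which the service credit becomes due. 26 September 2029 is a Wednesday and is not a listed holiday, so no roll-forward applies.

26 September 2029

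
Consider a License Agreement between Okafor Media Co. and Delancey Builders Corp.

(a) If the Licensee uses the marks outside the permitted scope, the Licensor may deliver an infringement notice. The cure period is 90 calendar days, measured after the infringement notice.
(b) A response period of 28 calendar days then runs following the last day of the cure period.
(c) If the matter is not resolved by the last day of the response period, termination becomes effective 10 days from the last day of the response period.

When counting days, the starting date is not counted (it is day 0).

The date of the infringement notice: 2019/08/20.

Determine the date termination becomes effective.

Adding 90 calendar days to 2019/08/20 gives 2019/11/18, which is the last day of the cure period.
The last day of the response period: 28 calendar days after 2019/11/18 is 2019/12/16.
Adding 10 calendar days to 2019/12/16 gives 2019/12/26, which is the date termination becomes effective.

2019/12/26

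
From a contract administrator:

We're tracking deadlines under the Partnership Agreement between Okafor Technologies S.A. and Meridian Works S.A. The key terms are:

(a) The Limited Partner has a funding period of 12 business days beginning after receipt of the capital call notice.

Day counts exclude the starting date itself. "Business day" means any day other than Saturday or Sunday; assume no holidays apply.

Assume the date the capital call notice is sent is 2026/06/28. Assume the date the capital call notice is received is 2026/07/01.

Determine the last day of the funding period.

2026/07/17

The last day of the funding period: counting 12 business days from Wednesday, 2026/07/01 (Jul 2, Jul 3, Jul 6, Jul 7, …, Jul 15, Jul 16, Jul 17, skipping weekends) reaches Friday, 2026/07/17.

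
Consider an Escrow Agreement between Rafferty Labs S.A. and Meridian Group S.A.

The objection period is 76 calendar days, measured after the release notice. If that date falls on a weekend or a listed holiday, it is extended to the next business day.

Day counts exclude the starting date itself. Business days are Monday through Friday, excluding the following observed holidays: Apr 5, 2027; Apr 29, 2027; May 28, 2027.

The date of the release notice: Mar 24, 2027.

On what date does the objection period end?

Jun 8, 2027

The last day of the objection period: 76 calendar days after Mar 24, 2027 is Jun 8, 2027. Jun 8, 2027 is a Tuesday and is not a listed holiday, so no roll-forward applies.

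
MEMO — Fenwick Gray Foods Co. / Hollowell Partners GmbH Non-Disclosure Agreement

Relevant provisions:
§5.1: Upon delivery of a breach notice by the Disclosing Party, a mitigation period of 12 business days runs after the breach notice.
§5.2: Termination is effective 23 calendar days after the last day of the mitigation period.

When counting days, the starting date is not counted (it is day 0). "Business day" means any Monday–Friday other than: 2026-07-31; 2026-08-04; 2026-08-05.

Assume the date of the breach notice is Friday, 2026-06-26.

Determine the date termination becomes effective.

From Friday, 2026-06-26, 12 business days (Jun 29, Jun 30, Jul 1, Jul 2, …, Jul 10, Jul 13, Jul 14, skipping weekends) brings us to Tuesday, 2026-07-14, which is the last day of the mitigation period.
The date termination becomes effective: 23 calendar days after 2026-07-14 is 2026-08-06.

2026-08-06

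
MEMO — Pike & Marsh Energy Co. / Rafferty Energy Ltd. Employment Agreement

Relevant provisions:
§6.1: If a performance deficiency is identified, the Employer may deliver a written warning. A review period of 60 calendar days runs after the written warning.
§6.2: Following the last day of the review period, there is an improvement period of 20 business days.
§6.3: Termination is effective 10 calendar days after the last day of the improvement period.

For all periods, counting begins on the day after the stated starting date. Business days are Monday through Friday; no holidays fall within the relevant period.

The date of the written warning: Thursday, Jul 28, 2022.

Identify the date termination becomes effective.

Nov 3, 2022

The last day of the review period: 60 calendar days after Jul 28, 2022 is Sep 26, 2022.
The last day of the improvement period: counting 20 business days from Monday, Sep 26, 2022 (Sep 27, Sep 28, Sep 29, Sep 30, …, Oct 20, Oct 21, Oct 24, skipping weekends) reaches Monday, Oct 24, 2022.
The date termination becomes effective: 10 calendar days after Oct 24, 2022 is Nov 3, 2022.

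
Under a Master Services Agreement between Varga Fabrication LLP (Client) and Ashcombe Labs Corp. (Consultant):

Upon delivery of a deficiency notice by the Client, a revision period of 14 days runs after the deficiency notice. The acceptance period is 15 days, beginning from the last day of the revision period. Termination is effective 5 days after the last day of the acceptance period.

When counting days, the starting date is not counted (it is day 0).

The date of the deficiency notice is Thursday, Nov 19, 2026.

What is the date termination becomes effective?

Dec 23, 2026

Adding 14 calendar days to Nov 19, 2026 gives Dec 3, 2026, which is the last day of the revision period.
The last day of the acceptance period: 15 calendar days after Dec 3, 2026 is Dec 18, 2026.
Adding 5 calendar days to Dec 18, 2026 gives Dec 23, 2026, which is the date termination becomes effective.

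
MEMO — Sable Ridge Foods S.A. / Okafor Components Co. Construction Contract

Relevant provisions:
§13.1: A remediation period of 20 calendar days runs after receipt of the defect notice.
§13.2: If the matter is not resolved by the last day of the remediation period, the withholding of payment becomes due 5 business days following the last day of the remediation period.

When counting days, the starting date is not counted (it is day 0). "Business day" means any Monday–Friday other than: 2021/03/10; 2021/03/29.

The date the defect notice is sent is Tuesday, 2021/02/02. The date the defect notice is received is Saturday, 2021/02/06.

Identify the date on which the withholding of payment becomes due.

2021/03/05

The last day of the remediation period: 2021/02/06 + 20 days = 2021/02/26.
The date on which the withholding of payment becomes due: 5 business days after Friday, 2021/02/26, skipping weekends — Mar 1, Mar 2, Mar 3, Mar 4, Mar 5 — lands on Friday, 2021/03/05.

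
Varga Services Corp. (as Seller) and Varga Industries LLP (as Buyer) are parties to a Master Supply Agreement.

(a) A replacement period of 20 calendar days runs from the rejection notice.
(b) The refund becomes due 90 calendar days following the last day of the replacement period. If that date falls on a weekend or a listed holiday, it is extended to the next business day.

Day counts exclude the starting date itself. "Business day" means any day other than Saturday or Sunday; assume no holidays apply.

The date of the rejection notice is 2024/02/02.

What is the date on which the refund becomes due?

The last day of the replacement period: 20 calendar days after 2024/02/02 is 2024/02/22.
The date on which the refund becomes due: 90 calendar days after 2024/02/22 is 2024/05/22. 2024/05/22 is a Wednesday, so no roll-forward applies.

2024/05/22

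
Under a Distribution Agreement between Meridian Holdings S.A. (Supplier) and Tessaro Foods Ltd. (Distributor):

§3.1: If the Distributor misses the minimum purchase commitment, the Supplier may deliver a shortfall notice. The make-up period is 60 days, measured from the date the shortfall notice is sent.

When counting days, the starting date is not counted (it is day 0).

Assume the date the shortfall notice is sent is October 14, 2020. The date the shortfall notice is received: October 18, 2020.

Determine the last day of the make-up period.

December 13, 2020

Adding 60 calendar days to October 14, 2020 gives December 13, 2020, which is the last day of the make-up period.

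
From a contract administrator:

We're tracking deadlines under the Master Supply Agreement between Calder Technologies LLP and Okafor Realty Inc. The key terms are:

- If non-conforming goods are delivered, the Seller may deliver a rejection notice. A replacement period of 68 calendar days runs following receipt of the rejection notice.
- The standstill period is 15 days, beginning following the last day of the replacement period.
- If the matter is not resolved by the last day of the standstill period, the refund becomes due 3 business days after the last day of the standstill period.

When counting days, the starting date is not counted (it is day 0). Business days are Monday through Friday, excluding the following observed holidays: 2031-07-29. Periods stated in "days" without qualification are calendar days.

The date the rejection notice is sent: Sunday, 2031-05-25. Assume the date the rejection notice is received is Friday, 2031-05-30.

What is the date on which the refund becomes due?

2031-08-26

The last day of the replacement period: 68 calendar days after 2031-05-30 is 2031-08-06.
Adding 15 calendar days to 2031-08-06 gives 2031-08-21, which is the last day of the standstill period.
The date on which the refund becomes due: counting 3 business days from Thursday, 2031-08-21 (Aug 22, Aug 25, Aug 26, skipping weekends) reaches Tuesday, 2031-08-26.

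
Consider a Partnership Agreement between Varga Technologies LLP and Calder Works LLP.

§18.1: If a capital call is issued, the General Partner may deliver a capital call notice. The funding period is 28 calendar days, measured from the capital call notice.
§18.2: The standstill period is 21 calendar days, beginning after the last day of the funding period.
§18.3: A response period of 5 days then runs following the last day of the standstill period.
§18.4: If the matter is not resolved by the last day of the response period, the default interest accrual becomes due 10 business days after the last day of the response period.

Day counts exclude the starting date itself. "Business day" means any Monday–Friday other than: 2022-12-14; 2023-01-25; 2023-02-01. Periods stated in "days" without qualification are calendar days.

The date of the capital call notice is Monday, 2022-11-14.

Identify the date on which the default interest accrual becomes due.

Adding 28 calendar days to 2022-11-14 gives 2022-12-12, which is the last day of the funding period.
The last day of the standstill period: 2022-12-12 + 21 days = 2023-01-02.
Adding 5 calendar days to 2023-01-02 gives 2023-01-07, which is the last day of the response period.
The date on which the default interest accrual becomes due: counting 10 business days from Saturday, 2023-01-07 (Jan 9, Jan 10, Jan 11, Jan 12, Jan 13, Jan 16, Jan 17, Jan 18, Jan 19, Jan 20, skipping weekends) reaches Friday, 2023-01-20.

2023-01-20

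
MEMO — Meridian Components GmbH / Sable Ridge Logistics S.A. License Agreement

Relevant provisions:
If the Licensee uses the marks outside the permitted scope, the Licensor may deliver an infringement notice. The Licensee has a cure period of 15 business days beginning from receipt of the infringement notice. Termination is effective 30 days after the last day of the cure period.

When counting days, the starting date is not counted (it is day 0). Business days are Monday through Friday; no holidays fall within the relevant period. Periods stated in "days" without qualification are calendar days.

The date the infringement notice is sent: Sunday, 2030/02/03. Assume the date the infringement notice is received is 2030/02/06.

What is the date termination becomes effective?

2030/03/29

The last day of the cure period: counting 15 business days from Wednesday, 2030/02/06 (Feb 7, Feb 8, Feb 11, Feb 12, …, Feb 25, Feb 26, Feb 27, skipping weekends) reaches Wednesday, 2030/02/27.
Adding 30 calendar days to 2030/02/27 gives 2030/03/29, which is the date termination becomes effective.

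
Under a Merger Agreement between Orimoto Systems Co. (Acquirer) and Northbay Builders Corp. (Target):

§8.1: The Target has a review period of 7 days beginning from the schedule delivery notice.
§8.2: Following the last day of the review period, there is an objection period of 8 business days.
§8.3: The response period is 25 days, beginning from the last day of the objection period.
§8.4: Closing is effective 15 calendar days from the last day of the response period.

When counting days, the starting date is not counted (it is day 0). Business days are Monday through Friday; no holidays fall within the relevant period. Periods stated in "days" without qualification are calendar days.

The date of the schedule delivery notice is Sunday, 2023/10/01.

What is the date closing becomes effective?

2023/11/27

Adding 7 calendar days to 2023/10/01 gives 2023/10/08, which is the last day of the review period.
The last day of the objection period: 8 business days after Sunday, 2023/10/08, skipping weekends — Oct 9, Oct 10, Oct 11, Oct 12, Oct 13, Oct 16, Oct 17, Oct 18 — lands on Wednesday, 2023/10/18.
The last day of the response period: 2023/10/18 + 25 days = 2023/11/12.
Adding 15 calendar days to 2023/11/12 gives 2023/11/27, which is the date closing becomes effective.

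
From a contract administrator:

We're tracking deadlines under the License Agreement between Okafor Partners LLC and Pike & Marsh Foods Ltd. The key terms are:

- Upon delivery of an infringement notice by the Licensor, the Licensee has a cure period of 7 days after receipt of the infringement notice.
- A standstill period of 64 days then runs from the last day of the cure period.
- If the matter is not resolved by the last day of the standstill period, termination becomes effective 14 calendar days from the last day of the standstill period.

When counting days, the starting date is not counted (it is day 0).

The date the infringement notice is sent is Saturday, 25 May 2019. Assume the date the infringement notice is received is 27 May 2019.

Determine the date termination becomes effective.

20 August 2019

The last day of the cure period: 27 May 2019 + 7 days = 3 June 2019.
The last day of the standstill period: 64 calendar days after 3 June 2019 is 6 August 2019.
The date termination becomes effective: 6 August 2019 + 14 days = 20 August 2019.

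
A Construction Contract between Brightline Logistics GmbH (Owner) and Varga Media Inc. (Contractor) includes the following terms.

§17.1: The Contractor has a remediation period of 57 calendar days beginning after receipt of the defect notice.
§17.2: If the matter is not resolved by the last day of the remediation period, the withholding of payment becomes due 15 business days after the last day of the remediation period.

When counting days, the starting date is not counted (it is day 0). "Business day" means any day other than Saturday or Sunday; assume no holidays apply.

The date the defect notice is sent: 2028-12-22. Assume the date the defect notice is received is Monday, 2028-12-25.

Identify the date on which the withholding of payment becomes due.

2029-03-13

Adding 57 calendar days to 2028-12-25 gives 2029-02-20, which is the last day of the remediation period.
The date on which the withholding of payment becomes due: 15 business days after Tuesday, 2029-02-20, skipping weekends — Feb 21, Feb 22, Feb 23, Feb 26, …, Mar 9, Mar 12, Mar 13 — lands on Tuesday, 2029-03-13.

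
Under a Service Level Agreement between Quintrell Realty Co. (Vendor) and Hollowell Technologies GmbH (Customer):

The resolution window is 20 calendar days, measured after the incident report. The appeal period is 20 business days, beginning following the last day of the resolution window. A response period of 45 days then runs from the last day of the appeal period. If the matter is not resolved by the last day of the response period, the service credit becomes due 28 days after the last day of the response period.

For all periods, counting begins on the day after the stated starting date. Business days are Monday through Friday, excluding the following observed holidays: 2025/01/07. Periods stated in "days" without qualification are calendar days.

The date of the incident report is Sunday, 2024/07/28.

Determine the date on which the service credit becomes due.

The last day of the resolution window: 2024/07/28 + 20 days = 2024/08/17.
The last day of the appeal period: counting 20 business days from Saturday, 2024/08/17 (Aug 19, Aug 20, Aug 21, Aug 22, …, Sep 11, Sep 12, Sep 13, skipping weekends) reaches Friday, 2024/09/13.
The last day of the response period: 2024/09/13 + 45 days = 2024/10/28.
The date on which the service credit becomes due: 28 calendar days after 2024/10/28 is 2024/11/25.

2024/11/25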